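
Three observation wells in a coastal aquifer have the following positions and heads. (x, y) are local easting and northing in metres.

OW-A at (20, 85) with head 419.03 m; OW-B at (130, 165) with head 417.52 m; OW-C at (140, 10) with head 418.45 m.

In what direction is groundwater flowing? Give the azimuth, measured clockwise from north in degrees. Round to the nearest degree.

054°

With h = a·x + b·y + c and OW-A as origin, the differences give:
  110·a + 80·b = -1.51
  120·a + (-75)·b = -0.58
Eliminate b (×(-75) and ×80, subtract): -17850·a = 159.650 → a = ∂h/∂x = -0.008944
Back-substitute: b = ∂h/∂y = -0.006577.
Flow direction (−∇h) has components (+0.008944 E, +0.006577 N).
Azimuth = atan2(E, N) = atan2(+0.008944, +0.006577) = 53.7° ≈ 054°.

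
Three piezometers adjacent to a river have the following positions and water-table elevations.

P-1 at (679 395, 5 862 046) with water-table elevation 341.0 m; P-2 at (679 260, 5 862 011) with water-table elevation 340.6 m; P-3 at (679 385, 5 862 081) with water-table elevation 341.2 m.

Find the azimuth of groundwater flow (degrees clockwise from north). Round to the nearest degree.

With h = a·x + b·y + c and P-1 as origin, the differences give:
  (-135)·a + (-35)·b = -0.4
  (-10)·a + 35·b = +0.2
Eliminate b (×35 and ×(-35), subtract): -5075·a = -7.00 → a = ∂h/∂x = +0.001379
Back-substitute: b = ∂h/∂y = +0.006108.
Flow direction (−∇h) has components (-0.001379 E, -0.006108 N).
Azimuth = atan2(E, N) = atan2(-0.001379, -0.006108) = 192.7° ≈ 193°.

193°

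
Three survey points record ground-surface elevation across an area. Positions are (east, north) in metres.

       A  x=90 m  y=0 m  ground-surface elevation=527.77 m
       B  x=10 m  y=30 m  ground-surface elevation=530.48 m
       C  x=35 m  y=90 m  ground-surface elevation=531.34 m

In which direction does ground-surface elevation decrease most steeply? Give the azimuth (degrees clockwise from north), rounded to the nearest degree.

135°

With z = a·x + b·y + c and A as origin, the differences give:
  (-80)·a + 30·b = +2.71
  (-55)·a + 90·b = +3.57
Eliminate b (×90 and ×30, subtract): -5550·a = 136.800 → a = ∂z/∂x = -0.02465
Back-substitute: b = ∂z/∂y = +0.02460.
Steepest decrease is along −∇f: components (+0.02465 E, -0.02460 N).
Azimuth = atan2(+0.02465, -0.02460) = 134.9° ≈ 135°.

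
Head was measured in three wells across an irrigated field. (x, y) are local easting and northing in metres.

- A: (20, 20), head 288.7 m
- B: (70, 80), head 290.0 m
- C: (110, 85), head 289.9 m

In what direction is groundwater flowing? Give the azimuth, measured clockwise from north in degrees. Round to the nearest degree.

168°

Taking A as reference: B−A = (50, 60, +1.3); C−A = (90, 65, +1.2).
Determinant of the coordinate differences = 50·65 − 90·60 = -2150.
∂h/∂x = [(+1.3)·65 − (+1.2)·60] / -2150 = -0.005814
∂h/∂y = [50·(+1.2) − 90·(+1.3)] / -2150 = +0.02651
Flow direction (−∇h) has components (+0.005814 E, -0.02651 N).
Azimuth = atan2(E, N) = atan2(+0.005814, -0.02651) = 167.6° ≈ 168°.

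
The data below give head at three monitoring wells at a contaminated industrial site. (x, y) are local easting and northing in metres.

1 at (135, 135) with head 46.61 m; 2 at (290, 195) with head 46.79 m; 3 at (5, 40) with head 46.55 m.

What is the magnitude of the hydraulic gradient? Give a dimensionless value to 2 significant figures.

With h = a·x + b·y + c and 1 as origin, the differences give:
  155·a + 60·b = +0.18
  (-130)·a + (-95)·b = -0.06
Eliminate b (×(-95) and ×60, subtract): -6925·a = -13.500 → a = ∂h/∂x = +0.001949
Back-substitute: b = ∂h/∂y = -0.002036.
|∇h| = √(0.001949² + -0.002036²) = 0.002818

0.0028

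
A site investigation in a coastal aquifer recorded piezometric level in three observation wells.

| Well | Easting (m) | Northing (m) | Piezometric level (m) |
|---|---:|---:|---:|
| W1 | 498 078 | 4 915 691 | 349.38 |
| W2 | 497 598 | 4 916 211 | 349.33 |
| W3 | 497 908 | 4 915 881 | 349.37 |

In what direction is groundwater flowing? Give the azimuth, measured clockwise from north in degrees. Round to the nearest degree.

229°

With h = a·x + b·y + c and W1 as origin, the differences give:
  (-480)·a + 520·b = -0.05
  (-170)·a + 190·b = -0.01
Eliminate b (×190 and ×520, subtract): -2800·a = -4.300 → a = ∂h/∂x = +0.001536
Back-substitute: b = ∂h/∂y = +0.001321.
Flow direction (−∇h) has components (-0.001536 E, -0.001321 N).
Azimuth = atan2(E, N) = atan2(-0.001536, -0.001321) = 229.3° ≈ 229°.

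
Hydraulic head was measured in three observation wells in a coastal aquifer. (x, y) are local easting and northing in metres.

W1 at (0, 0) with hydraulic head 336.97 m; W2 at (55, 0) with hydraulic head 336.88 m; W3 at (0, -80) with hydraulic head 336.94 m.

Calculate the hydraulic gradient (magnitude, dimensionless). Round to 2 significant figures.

∂h/∂x = (336.88 − 336.97) / (55 − 0) = -0.001636
∂h/∂y = (336.94 − 336.97) / (-80 − 0) = +0.0003750
|∇h| = √(-0.001636² + 0.0003750²) = 0.001678

0.0017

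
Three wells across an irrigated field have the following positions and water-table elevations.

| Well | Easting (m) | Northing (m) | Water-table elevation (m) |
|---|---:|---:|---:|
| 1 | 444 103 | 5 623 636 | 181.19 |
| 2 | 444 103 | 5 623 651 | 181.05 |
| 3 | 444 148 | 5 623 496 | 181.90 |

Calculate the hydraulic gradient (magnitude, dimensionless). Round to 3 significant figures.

0.0162

Differences from 1: to 2 (Δx, Δy, Δh) = (0, 15, -0.14); to 3 = (45, -140, +0.71).
Determinant of the coordinate differences = 0·(-140) − 45·15 = -675.
∂h/∂x = [(-0.14)·(-140) − (+0.71)·15] / -675 = -0.01326
∂h/∂y = [0·(+0.71) − 45·(-0.14)] / -675 = -0.009333
|∇h| = √(-0.01326² + -0.009333²) = 0.01622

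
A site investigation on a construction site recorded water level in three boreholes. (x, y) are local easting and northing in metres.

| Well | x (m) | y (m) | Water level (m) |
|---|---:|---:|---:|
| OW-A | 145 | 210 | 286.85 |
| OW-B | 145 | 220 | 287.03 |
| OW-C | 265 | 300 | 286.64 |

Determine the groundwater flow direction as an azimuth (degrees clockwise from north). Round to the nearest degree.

140°

With h = a·x + b·y + c and OW-A as origin, the differences give:
  0·a + 10·b = +0.18
  120·a + 90·b = -0.21
Eliminate b (×90 and ×10, subtract): -1200·a = 18.300 → a = ∂h/∂x = -0.01525
Back-substitute: b = ∂h/∂y = +0.01800.
Flow direction (−∇h) has components (+0.01525 E, -0.01800 N).
Azimuth = atan2(E, N) = atan2(+0.01525, -0.01800) = 139.7° ≈ 140°.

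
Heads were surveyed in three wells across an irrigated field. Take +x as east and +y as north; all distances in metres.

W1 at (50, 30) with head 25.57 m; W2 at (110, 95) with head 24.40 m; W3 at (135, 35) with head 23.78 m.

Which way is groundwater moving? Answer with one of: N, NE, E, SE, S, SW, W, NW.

E

Three-point gradient (reference W1): Δ to W2 = (60, 65, -1.17), Δ to W3 = (85, 5, -1.79).
∂h/∂x = -0.02115, ∂h/∂y = +0.001522 (det = -5225).
Flow = −∇h = (+0.02115 east, -0.001522 north), which points east.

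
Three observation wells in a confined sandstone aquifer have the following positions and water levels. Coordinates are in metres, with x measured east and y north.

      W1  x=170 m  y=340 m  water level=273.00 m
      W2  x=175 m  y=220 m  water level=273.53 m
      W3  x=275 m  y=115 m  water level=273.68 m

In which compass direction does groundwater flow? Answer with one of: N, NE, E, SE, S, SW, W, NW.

Differences from W1: to W2 (Δx, Δy, Δh) = (5, -120, +0.53); to W3 = (105, -225, +0.68).
Determinant of the coordinate differences = 5·(-225) − 105·(-120) = 11475.
∂h/∂x = [(+0.53)·(-225) − (+0.68)·(-120)] / 11475 = -0.003281
∂h/∂y = [5·(+0.68) − 105·(+0.53)] / 11475 = -0.004553
Flow = −∇h = (+0.003281 east, +0.004553 north), which points northeast.

NE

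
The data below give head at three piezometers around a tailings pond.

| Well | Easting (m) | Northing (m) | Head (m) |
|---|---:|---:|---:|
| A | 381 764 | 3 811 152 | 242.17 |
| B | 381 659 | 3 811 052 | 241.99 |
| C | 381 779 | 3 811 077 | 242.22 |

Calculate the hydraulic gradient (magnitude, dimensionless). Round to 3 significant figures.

Differences from A: to B (Δx, Δy, Δh) = (-105, -100, -0.18); to C = (15, -75, +0.05).
Determinant of the coordinate differences = (-105)·(-75) − 15·(-100) = 9375.
∂h/∂x = [(-0.18)·(-75) − (+0.05)·(-100)] / 9375 = +0.001973
∂h/∂y = [(-105)·(+0.05) − 15·(-0.18)] / 9375 = -0.0002720
|∇h| = √(0.001973² + -0.0002720²) = 0.001992

0.00199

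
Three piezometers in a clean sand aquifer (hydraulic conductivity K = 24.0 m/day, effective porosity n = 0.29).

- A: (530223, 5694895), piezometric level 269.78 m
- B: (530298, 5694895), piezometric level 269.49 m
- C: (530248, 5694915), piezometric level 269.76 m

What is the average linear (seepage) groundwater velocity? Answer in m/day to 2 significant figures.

Differences from A: to B (Δx, Δy, Δh) = (75, 0, -0.29); to C = (25, 20, -0.02).
Solve a·Δx + b·Δy = Δh: det = 75·20 − 25·0 = 1500.
∂h/∂x = [(-0.29)·20 − (-0.02)·0] / 1500 = -0.003867
∂h/∂y = [75·(-0.02) − 25·(-0.29)] / 1500 = +0.003833
|∇h| = √(-0.003867² + 0.003833²) = 0.005445
Seepage velocity v = K·i/n = 24.0 × 0.005445 / 0.29 = 0.4506 m/day.

0.45 m/day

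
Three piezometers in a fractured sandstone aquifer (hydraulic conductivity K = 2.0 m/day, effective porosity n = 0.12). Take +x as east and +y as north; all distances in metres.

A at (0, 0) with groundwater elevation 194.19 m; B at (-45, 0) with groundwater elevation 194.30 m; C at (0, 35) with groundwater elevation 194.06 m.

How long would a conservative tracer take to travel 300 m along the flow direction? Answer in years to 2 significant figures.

∂h/∂x = (194.30 − 194.19) / (-45 − 0) = -0.002444
∂h/∂y = (194.06 − 194.19) / (35 − 0) = -0.003714
|∇h| = √(-0.002444² + -0.003714²) = 0.004446
Seepage velocity v = K·i/n = 2.0 × 0.004446 / 0.12 = 0.0741 m/day.
t = 300 / 0.0741 = 4049 days = 11.1 years.

11 years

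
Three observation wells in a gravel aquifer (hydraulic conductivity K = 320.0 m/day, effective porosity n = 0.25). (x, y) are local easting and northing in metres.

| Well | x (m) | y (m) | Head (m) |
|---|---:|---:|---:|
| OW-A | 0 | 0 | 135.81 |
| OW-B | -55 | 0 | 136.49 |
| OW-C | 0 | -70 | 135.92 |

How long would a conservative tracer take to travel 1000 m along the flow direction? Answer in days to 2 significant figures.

63 days

∂h/∂x = (136.49 − 135.81) / (-55 − 0) = -0.01236
∂h/∂y = (135.92 − 135.81) / (-70 − 0) = -0.001571
|∇h| = √(-0.01236² + -0.001571²) = 0.01246
Seepage velocity v = K·i/n = 320.0 × 0.01246 / 0.25 = 15.95 m/day.
t = 1000 / 15.95 = 62.7 days.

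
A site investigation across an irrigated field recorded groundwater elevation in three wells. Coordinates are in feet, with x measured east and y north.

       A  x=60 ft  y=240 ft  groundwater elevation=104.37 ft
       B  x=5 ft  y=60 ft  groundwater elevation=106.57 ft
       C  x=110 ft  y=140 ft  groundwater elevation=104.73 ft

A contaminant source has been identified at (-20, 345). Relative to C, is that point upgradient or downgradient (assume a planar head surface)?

downgradient

Taking A as reference: B−A = (-55, -180, +2.20); C−A = (50, -100, +0.36).
Solve a·Δx + b·Δy = Δh: det = (-55)·(-100) − 50·(-180) = 14500.
∂h/∂x = [(+2.20)·(-100) − (+0.36)·(-180)] / 14500 = -0.01070
∂h/∂y = [(-55)·(+0.36) − 50·(+2.20)] / 14500 = -0.008952
Head at (-20, 345) = 104.37 + (-0.01070)·(-80) + (-0.008952)·(105) = 104.29 ft.
That is lower than the 104.73 ft at C, so the point is downgradient.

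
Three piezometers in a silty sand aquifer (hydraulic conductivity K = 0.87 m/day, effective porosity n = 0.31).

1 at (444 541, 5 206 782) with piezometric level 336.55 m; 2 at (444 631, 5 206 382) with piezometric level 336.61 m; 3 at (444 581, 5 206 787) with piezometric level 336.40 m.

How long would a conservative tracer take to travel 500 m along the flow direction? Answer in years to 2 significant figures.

With h = a·x + b·y + c and 1 as origin, the differences give:
  90·a + (-400)·b = +0.06
  40·a + 5·b = -0.15
Eliminate b (×5 and ×(-400), subtract): 16450·a = -59.700 → a = ∂h/∂x = -0.003629
Back-substitute: b = ∂h/∂y = -0.0009666.
|∇h| = √(-0.003629² + -0.0009666²) = 0.003756
Seepage velocity v = K·i/n = 0.87 × 0.003756 / 0.31 = 0.01054 m/day.
t = 500 / 0.01054 = 4.744e+04 days = 130 years.

130 years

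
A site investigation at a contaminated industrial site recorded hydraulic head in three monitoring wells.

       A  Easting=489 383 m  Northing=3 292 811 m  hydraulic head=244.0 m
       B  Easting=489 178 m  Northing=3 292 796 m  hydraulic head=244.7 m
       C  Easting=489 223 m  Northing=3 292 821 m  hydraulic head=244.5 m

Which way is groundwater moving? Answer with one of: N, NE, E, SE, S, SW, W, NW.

NE

Three-point gradient (reference A): Δ to B = (-205, -15, +0.7), Δ to C = (-160, 10, +0.5).
∂h/∂x = -0.003258, ∂h/∂y = -0.002135 (det = -4450).
Flow = −∇h = (+0.003258 east, +0.002135 north), which points northeast.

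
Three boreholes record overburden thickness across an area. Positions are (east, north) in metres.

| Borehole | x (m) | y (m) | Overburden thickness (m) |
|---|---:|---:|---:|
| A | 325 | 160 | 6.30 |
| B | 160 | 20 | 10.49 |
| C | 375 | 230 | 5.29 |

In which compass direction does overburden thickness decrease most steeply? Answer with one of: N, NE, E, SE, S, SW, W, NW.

E

Three-point gradient (reference A): Δ to B = (-165, -140, +4.19), Δ to C = (50, 70, -1.01).
∂d/∂x = -0.03338, ∂d/∂y = +0.009418 (det = -4550).
Steepest decrease is along −∇f = (+0.03338 E, -0.009418 N) → east.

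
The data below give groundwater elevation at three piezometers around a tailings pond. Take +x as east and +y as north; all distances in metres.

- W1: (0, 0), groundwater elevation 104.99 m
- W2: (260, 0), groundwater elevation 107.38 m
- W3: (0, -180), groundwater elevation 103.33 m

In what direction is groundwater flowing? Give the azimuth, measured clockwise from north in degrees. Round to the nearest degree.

225°

∂h/∂x = (107.38 − 104.99) / (260 − 0) = +0.009192
∂h/∂y = (103.33 − 104.99) / (-180 − 0) = +0.009222
Flow direction (−∇h) has components (-0.009192 E, -0.009222 N).
Azimuth = atan2(E, N) = atan2(-0.009192, -0.009222) = 224.9° ≈ 225°.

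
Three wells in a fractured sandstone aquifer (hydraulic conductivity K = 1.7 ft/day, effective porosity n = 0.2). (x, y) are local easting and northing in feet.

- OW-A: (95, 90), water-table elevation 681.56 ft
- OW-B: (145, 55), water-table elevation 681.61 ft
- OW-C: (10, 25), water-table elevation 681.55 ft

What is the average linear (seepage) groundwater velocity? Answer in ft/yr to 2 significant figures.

2.6 ft/yr

Three-point gradient (reference OW-A): Δ to OW-B = (50, -35, +0.05), Δ to OW-C = (-85, -65, -0.01).
∂h/∂x = +0.0005783, ∂h/∂y = -0.0006024 (det = -6225).
|∇h| = √(0.0005783² + -0.0006024²) = 0.0008351
Seepage velocity v = K·i/n = 1.7 × 0.0008351 / 0.2 = 0.007098 ft/day = 2.593 ft/yr.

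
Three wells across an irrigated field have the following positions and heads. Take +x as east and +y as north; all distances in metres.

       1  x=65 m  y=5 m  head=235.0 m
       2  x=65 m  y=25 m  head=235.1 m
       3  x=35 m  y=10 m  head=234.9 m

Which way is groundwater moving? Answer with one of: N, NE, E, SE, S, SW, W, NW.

Differences from 1: to 2 (Δx, Δy, Δh) = (0, 20, +0.1); to 3 = (-30, 5, -0.1).
Solve a·Δx + b·Δy = Δh: det = 0·5 − (-30)·20 = 600.
∂h/∂x = [(+0.1)·5 − (-0.1)·20] / 600 = +0.004167
∂h/∂y = [0·(-0.1) − (-30)·(+0.1)] / 600 = +0.005000
Flow = −∇h = (-0.004167 east, -0.005000 north), which points southwest.

SW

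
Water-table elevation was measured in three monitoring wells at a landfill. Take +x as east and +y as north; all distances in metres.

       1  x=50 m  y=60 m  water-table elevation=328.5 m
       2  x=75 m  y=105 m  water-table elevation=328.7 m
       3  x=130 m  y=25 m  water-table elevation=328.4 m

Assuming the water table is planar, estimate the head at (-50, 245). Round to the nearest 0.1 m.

329.2 m

With h = a·x + b·y + c and 1 as origin, the differences give:
  25·a + 45·b = +0.2
  80·a + (-35)·b = -0.1
Eliminate b (×(-35) and ×45, subtract): -4475·a = -2.50 → a = ∂h/∂x = +0.0005587
Back-substitute: b = ∂h/∂y = +0.004134.
h(-50, 245) = 328.5 + (+0.0005587)·(-100) + (+0.004134)·(185) = 328.5 -0.056 +0.765 = 329.209 m.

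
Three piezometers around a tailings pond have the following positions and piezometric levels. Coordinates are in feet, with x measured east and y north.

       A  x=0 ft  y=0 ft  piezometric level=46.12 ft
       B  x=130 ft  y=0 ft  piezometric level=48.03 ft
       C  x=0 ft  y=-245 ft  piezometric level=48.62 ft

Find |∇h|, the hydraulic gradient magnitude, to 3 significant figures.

∂h/∂x = (48.03 − 46.12) / (130 − 0) = +0.01469
∂h/∂y = (48.62 − 46.12) / (-245 − 0) = -0.01020
|∇h| = √(0.01469² + -0.01020²) = 0.01788

0.0179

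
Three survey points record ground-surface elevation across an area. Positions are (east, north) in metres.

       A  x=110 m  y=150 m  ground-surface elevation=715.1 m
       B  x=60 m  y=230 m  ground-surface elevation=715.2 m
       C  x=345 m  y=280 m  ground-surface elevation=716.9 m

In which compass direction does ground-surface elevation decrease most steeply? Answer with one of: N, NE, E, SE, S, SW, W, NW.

SW

Taking A as reference: B−A = (-50, 80, +0.1); C−A = (235, 130, +1.8).
Solve a·Δx + b·Δy = Δz: det = (-50)·130 − 235·80 = -25300.
∂z/∂x = [(+0.1)·130 − (+1.8)·80] / -25300 = +0.005178
∂z/∂y = [(-50)·(+1.8) − 235·(+0.1)] / -25300 = +0.004486
Steepest decrease is along −∇f = (-0.005178 E, -0.004486 N) → southwest.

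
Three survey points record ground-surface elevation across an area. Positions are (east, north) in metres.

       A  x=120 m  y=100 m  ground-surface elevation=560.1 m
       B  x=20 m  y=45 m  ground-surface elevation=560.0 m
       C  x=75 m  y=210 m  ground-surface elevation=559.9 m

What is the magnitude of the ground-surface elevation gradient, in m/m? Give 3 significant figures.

Taking A as reference: B−A = (-100, -55, -0.1); C−A = (-45, 110, -0.2).
Solve a·Δx + b·Δy = Δz: det = (-100)·110 − (-45)·(-55) = -13475.
∂z/∂x = [(-0.1)·110 − (-0.2)·(-55)] / -13475 = +0.001633
∂z/∂y = [(-100)·(-0.2) − (-45)·(-0.1)] / -13475 = -0.001150
|∇f| = √(0.001633² + -0.001150²) = 0.001997 m/m

0.00200 m/m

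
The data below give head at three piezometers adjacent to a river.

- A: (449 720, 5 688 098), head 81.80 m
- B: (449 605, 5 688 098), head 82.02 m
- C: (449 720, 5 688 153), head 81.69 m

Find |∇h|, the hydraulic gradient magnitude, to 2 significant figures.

∂h/∂x = (82.02 − 81.80) / (449605 − 449720) = -0.001913
∂h/∂y = (81.69 − 81.80) / (5688153 − 5688098) = -0.002000
|∇h| = √(-0.001913² + -0.002000²) = 0.002768

0.0028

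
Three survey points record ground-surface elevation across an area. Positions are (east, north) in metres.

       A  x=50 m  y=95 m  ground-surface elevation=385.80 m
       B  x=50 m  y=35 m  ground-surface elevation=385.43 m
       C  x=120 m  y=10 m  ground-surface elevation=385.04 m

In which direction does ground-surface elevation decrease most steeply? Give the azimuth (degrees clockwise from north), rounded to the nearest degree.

151°

With z = a·x + b·y + c and A as origin, the differences give:
  0·a + (-60)·b = -0.37
  70·a + (-85)·b = -0.76
Eliminate b (×(-85) and ×(-60), subtract): 4200·a = -14.150 → a = ∂z/∂x = -0.003369
Back-substitute: b = ∂z/∂y = +0.006167.
Steepest decrease is along −∇f: components (+0.003369 E, -0.006167 N).
Azimuth = atan2(+0.003369, -0.006167) = 151.4° ≈ 151°.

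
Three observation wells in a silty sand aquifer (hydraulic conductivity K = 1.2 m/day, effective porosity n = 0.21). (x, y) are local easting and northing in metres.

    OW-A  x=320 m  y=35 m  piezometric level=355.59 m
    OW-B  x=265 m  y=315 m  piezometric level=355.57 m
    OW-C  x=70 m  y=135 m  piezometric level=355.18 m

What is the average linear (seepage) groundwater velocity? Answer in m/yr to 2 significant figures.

Taking OW-A as reference: OW-B−OW-A = (-55, 280, -0.02); OW-C−OW-A = (-250, 100, -0.41).
Determinant of the coordinate differences = (-55)·100 − (-250)·280 = 64500.
∂h/∂x = [(-0.02)·100 − (-0.41)·280] / 64500 = +0.001749
∂h/∂y = [(-55)·(-0.41) − (-250)·(-0.02)] / 64500 = +0.0002721
|∇h| = √(0.001749² + 0.0002721²) = 0.00177
Seepage velocity v = K·i/n = 1.2 × 0.00177 / 0.21 = 0.01011 m/day = 3.693 m/yr.

3.7 m/yr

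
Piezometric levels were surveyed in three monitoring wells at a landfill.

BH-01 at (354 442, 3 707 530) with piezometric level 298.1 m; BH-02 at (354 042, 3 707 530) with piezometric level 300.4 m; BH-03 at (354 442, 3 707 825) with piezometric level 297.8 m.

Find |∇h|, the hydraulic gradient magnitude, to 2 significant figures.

0.0058

∂h/∂x = (300.4 − 298.1) / (354042 − 354442) = -0.005750
∂h/∂y = (297.8 − 298.1) / (3707825 − 3707530) = -0.001017
|∇h| = √(-0.005750² + -0.001017²) = 0.005839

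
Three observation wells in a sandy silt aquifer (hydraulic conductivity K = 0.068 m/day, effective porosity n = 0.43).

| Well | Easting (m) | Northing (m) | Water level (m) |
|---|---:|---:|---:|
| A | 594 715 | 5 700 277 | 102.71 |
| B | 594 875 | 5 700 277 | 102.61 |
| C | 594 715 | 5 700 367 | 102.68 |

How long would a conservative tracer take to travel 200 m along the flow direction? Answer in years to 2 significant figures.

∂h/∂x = (102.61 − 102.71) / (594875 − 594715) = -0.0006250
∂h/∂y = (102.68 − 102.71) / (5700367 − 5700277) = -0.0003333
|∇h| = √(-0.0006250² + -0.0003333²) = 0.0007083
Seepage velocity v = K·i/n = 0.068 × 0.0007083 / 0.43 = 0.000112 m/day.
t = 200 / 0.000112 = 1.786e+06 days = 4.89e+03 years.

4900 years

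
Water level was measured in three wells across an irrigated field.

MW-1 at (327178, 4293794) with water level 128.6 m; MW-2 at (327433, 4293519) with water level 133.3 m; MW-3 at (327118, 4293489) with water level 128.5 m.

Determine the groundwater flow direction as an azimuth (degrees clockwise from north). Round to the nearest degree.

Differences from MW-1: to MW-2 (Δx, Δy, Δh) = (255, -275, +4.7); to MW-3 = (-60, -305, -0.1).
Determinant of the coordinate differences = 255·(-305) − (-60)·(-275) = -94275.
∂h/∂x = [(+4.7)·(-305) − (-0.1)·(-275)] / -94275 = +0.01550
∂h/∂y = [255·(-0.1) − (-60)·(+4.7)] / -94275 = -0.002721
Flow direction (−∇h) has components (-0.01550 E, +0.002721 N).
Azimuth = atan2(E, N) = atan2(-0.01550, +0.002721) = 280.0° ≈ 280°.

280°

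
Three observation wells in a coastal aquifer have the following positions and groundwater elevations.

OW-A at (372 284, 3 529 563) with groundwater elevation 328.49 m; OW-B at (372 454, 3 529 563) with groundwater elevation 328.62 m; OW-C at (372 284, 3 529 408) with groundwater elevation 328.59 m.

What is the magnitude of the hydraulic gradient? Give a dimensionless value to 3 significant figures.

0.00100

∂h/∂x = (328.62 − 328.49) / (372454 − 372284) = +0.0007647
∂h/∂y = (328.59 − 328.49) / (3529408 − 3529563) = -0.0006452
|∇h| = √(0.0007647² + -0.0006452²) = 0.001001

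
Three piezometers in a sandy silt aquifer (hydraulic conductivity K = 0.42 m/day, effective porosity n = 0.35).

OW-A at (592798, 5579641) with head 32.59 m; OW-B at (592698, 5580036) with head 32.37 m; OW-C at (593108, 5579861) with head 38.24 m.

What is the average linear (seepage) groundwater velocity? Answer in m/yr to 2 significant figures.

Taking OW-A as reference: OW-B−OW-A = (-100, 395, -0.22); OW-C−OW-A = (310, 220, +5.65).
Determinant of the coordinate differences = (-100)·220 − 310·395 = -144450.
∂h/∂x = [(-0.22)·220 − (+5.65)·395] / -144450 = +0.01579
∂h/∂y = [(-100)·(+5.65) − 310·(-0.22)] / -144450 = +0.003439
|∇h| = √(0.01579² + 0.003439²) = 0.01616
Seepage velocity v = K·i/n = 0.42 × 0.01616 / 0.35 = 0.01939 m/day = 7.082 m/yr.

7.1 m/yr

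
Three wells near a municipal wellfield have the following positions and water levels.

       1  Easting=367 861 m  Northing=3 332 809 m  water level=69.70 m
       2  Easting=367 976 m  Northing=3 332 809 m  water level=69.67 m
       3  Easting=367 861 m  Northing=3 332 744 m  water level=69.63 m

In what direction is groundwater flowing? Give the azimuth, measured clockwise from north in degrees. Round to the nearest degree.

∂h/∂x = (69.67 − 69.70) / (367976 − 367861) = -0.0002609
∂h/∂y = (69.63 − 69.70) / (3332744 − 3332809) = +0.001077
Flow direction (−∇h) has components (+0.0002609 E, -0.001077 N).
Azimuth = atan2(E, N) = atan2(+0.0002609, -0.001077) = 166.4° ≈ 166°.

166°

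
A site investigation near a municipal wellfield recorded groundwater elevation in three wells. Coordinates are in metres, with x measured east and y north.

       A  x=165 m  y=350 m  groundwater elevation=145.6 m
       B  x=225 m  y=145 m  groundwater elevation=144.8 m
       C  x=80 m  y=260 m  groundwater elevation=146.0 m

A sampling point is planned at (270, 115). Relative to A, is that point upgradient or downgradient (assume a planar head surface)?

downgradient

Taking A as reference: B−A = (60, -205, -0.8); C−A = (-85, -90, +0.4).
Solve a·Δx + b·Δy = Δh: det = 60·(-90) − (-85)·(-205) = -22825.
∂h/∂x = [(-0.8)·(-90) − (+0.4)·(-205)] / -22825 = -0.006747
∂h/∂y = [60·(+0.4) − (-85)·(-0.8)] / -22825 = +0.001928
Head at (270, 115) = 145.6 + (-0.006747)·(105) + (+0.001928)·(-235) = 144.44 m.
That is lower than the 145.6 m at A, so the point is downgradient.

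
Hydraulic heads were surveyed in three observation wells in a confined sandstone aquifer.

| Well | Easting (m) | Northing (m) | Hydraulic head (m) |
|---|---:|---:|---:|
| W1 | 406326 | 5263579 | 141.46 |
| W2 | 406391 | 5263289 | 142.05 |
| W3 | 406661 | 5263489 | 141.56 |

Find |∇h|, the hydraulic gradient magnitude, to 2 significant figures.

0.0021

Three-point gradient (reference W1): Δ to W2 = (65, -290, +0.59), Δ to W3 = (335, -90, +0.10).
∂h/∂x = -0.0002640, ∂h/∂y = -0.002094 (det = 91300).
|∇h| = √(-0.0002640² + -0.002094²) = 0.002111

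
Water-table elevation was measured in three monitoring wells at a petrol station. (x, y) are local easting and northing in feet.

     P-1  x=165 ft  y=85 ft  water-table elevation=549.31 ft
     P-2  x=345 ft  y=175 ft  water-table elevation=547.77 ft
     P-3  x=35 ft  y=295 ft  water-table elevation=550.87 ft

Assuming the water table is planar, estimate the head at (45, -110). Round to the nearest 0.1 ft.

Taking P-1 as reference: P-2−P-1 = (180, 90, -1.54); P-3−P-1 = (-130, 210, +1.56).
Determinant of the coordinate differences = 180·210 − (-130)·90 = 49500.
∂h/∂x = [(-1.54)·210 − (+1.56)·90] / 49500 = -0.009370
∂h/∂y = [180·(+1.56) − (-130)·(-1.54)] / 49500 = +0.001628
h(45, -110) = 549.31 + (-0.009370)·(-120) + (+0.001628)·(-195) = 549.31 +1.124 -0.318 = 550.117 ft.

550.1 ft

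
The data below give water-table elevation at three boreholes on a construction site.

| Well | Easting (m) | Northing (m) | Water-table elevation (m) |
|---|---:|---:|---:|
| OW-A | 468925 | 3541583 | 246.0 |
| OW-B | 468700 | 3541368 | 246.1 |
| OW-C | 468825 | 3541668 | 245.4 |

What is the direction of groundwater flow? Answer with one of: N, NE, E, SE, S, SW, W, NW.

Taking OW-A as reference: OW-B−OW-A = (-225, -215, +0.1); OW-C−OW-A = (-100, 85, -0.6).
Solve a·Δx + b·Δy = Δh: det = (-225)·85 − (-100)·(-215) = -40625.
∂h/∂x = [(+0.1)·85 − (-0.6)·(-215)] / -40625 = +0.002966
∂h/∂y = [(-225)·(-0.6) − (-100)·(+0.1)] / -40625 = -0.003569
Flow = −∇h = (-0.002966 east, +0.003569 north), which points northwest.

NW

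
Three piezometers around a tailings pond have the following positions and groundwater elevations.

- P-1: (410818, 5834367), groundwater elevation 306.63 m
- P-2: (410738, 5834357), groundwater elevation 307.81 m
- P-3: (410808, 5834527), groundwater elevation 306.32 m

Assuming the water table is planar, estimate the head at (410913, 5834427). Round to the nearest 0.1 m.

305.1 m

With h = a·x + b·y + c and P-1 as origin, the differences give:
  (-80)·a + (-10)·b = +1.18
  (-10)·a + 160·b = -0.31
Eliminate b (×160 and ×(-10), subtract): -12900·a = 185.700 → a = ∂h/∂x = -0.01440
Back-substitute: b = ∂h/∂y = -0.002837.
h(410913, 5834427) = 306.63 + (-0.01440)·(95) + (-0.002837)·(60) = 306.63 -1.368 -0.170 = 305.092 m.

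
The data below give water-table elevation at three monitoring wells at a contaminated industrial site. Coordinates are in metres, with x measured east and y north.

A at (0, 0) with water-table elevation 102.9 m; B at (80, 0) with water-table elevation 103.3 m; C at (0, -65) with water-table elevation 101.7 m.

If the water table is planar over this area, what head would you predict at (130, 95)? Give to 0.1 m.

105.3 m

∂h/∂x = (103.3 − 102.9) / (80 − 0) = +0.005000
∂h/∂y = (101.7 − 102.9) / (-65 − 0) = +0.01846
h(130, 95) = 102.9 + (+0.005000)·(130) + (+0.01846)·(95) = 102.9 +0.650 +1.754 = 105.304 m.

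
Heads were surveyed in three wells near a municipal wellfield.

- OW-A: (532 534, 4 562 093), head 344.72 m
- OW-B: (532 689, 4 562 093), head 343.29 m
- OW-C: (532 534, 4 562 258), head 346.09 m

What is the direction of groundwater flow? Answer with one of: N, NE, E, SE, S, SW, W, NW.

∂h/∂x = (343.29 − 344.72) / (532689 − 532534) = -0.009226
∂h/∂y = (346.09 − 344.72) / (4562258 − 4562093) = +0.008303
Flow = −∇h = (+0.009226 east, -0.008303 north), which points southeast.

SE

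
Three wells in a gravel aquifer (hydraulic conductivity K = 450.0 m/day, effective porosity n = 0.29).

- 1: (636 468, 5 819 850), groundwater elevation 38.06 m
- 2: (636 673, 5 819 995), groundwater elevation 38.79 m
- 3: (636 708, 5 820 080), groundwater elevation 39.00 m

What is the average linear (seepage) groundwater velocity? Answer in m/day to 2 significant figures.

4.5 m/day

Three-point gradient (reference 1): Δ to 2 = (205, 145, +0.73), Δ to 3 = (240, 230, +0.94).
∂h/∂x = +0.002559, ∂h/∂y = +0.001417 (det = 12350).
|∇h| = √(0.002559² + 0.001417²) = 0.002925
Seepage velocity v = K·i/n = 450.0 × 0.002925 / 0.29 = 4.539 m/day.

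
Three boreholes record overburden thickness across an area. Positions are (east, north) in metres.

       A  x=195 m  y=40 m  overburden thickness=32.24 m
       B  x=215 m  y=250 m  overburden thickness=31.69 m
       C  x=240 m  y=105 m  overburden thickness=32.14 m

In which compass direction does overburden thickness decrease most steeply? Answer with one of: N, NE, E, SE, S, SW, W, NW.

NW

Taking A as reference: B−A = (20, 210, -0.55); C−A = (45, 65, -0.10).
Solve a·Δx + b·Δy = Δd: det = 20·65 − 45·210 = -8150.
∂d/∂x = [(-0.55)·65 − (-0.10)·210] / -8150 = +0.001810
∂d/∂y = [20·(-0.10) − 45·(-0.55)] / -8150 = -0.002791
Steepest decrease is along −∇f = (-0.001810 E, +0.002791 N) → northwest.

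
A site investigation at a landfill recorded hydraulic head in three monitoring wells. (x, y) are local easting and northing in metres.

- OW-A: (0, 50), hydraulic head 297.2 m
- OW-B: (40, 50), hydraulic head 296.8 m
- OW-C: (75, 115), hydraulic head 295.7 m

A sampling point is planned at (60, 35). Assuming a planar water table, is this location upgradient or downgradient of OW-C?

With h = a·x + b·y + c and OW-A as origin, the differences give:
  40·a + 0·b = -0.4
  75·a + 65·b = -1.5
Eliminate b (×65 and ×0, subtract): 2600·a = -26.00 → a = ∂h/∂x = -0.010000
Back-substitute: b = ∂h/∂y = -0.01154.
Head at (60, 35) = 297.2 + (-0.010000)·(60) + (-0.01154)·(-15) = 296.77 m.
That is higher than the 295.7 m at OW-C, so the point is upgradient.

upgradient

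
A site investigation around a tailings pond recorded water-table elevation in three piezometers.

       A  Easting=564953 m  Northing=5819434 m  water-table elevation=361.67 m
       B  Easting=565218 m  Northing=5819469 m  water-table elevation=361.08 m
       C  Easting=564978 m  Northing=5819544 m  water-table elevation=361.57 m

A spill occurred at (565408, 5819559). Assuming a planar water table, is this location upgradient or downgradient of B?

Taking A as reference: B−A = (265, 35, -0.59); C−A = (25, 110, -0.10).
Solve a·Δx + b·Δy = Δh: det = 265·110 − 25·35 = 28275.
∂h/∂x = [(-0.59)·110 − (-0.10)·35] / 28275 = -0.002172
∂h/∂y = [265·(-0.10) − 25·(-0.59)] / 28275 = -0.0004156
Head at (565408, 5819559) = 361.67 + (-0.002172)·(455) + (-0.0004156)·(125) = 360.63 m.
That is lower than the 361.08 m at B, so the point is downgradient.

downgradient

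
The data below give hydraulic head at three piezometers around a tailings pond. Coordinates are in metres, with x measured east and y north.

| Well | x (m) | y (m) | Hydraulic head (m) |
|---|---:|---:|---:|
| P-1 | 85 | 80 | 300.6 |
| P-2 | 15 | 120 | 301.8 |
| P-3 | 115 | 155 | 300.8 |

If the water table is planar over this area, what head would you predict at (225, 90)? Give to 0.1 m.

Taking P-1 as reference: P-2−P-1 = (-70, 40, +1.2); P-3−P-1 = (30, 75, +0.2).
Determinant of the coordinate differences = (-70)·75 − 30·40 = -6450.
∂h/∂x = [(+1.2)·75 − (+0.2)·40] / -6450 = -0.01271
∂h/∂y = [(-70)·(+0.2) − 30·(+1.2)] / -6450 = +0.007752
h(225, 90) = 300.6 + (-0.01271)·(140) + (+0.007752)·(10) = 300.6 -1.780 +0.078 = 298.898 m.

298.9 m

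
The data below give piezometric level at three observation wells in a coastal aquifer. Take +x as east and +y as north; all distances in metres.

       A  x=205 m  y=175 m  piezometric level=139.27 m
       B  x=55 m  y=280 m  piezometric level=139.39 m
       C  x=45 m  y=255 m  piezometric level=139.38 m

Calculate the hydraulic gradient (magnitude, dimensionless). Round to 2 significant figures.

Taking A as reference: B−A = (-150, 105, +0.12); C−A = (-160, 80, +0.11).
Solve a·Δx + b·Δy = Δh: det = (-150)·80 − (-160)·105 = 4800.
∂h/∂x = [(+0.12)·80 − (+0.11)·105] / 4800 = -0.0004063
∂h/∂y = [(-150)·(+0.11) − (-160)·(+0.12)] / 4800 = +0.0005625
|∇h| = √(-0.0004063² + 0.0005625²) = 0.0006939

0.00069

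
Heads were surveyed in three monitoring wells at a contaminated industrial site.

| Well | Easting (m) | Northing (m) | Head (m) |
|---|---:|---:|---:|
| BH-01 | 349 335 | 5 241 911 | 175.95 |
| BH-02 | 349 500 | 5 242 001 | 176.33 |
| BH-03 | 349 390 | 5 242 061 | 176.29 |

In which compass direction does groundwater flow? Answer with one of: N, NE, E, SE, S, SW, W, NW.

With h = a·x + b·y + c and BH-01 as origin, the differences give:
  165·a + 90·b = +0.38
  55·a + 150·b = +0.34
Eliminate b (×150 and ×90, subtract): 19800·a = 26.400 → a = ∂h/∂x = +0.001333
Back-substitute: b = ∂h/∂y = +0.001778.
Flow = −∇h = (-0.001333 east, -0.001778 north), which points southwest.

SW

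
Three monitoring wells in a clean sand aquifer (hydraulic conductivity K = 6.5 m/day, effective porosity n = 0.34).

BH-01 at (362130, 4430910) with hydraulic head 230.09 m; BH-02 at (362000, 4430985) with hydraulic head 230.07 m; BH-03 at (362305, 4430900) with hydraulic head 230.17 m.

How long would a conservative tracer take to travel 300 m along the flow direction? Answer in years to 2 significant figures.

56 years

With h = a·x + b·y + c and BH-01 as origin, the differences give:
  (-130)·a + 75·b = -0.02
  175·a + (-10)·b = +0.08
Eliminate b (×(-10) and ×75, subtract): -11825·a = -5.800 → a = ∂h/∂x = +0.0004905
Back-substitute: b = ∂h/∂y = +0.0005835.
|∇h| = √(0.0004905² + 0.0005835²) = 0.0007623
Seepage velocity v = K·i/n = 6.5 × 0.0007623 / 0.34 = 0.01457 m/day.
t = 300 / 0.01457 = 2.059e+04 days = 56.4 years.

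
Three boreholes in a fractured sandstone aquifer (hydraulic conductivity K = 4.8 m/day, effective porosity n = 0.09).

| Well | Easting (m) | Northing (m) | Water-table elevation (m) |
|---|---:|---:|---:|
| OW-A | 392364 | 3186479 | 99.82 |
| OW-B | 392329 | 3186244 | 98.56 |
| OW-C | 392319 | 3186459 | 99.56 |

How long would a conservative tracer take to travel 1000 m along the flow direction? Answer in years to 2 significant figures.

Three-point gradient (reference OW-A): Δ to OW-B = (-35, -235, -1.26), Δ to OW-C = (-45, -20, -0.26).
∂h/∂x = +0.003635, ∂h/∂y = +0.004820 (det = -9875).
|∇h| = √(0.003635² + 0.004820²) = 0.006037
Seepage velocity v = K·i/n = 4.8 × 0.006037 / 0.09 = 0.322 m/day.
t = 1000 / 0.322 = 3106 days = 8.5 years.

8.5 years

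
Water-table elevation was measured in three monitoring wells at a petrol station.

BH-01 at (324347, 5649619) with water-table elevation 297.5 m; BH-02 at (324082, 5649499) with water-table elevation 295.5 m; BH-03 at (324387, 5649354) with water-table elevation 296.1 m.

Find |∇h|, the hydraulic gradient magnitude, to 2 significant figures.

0.0077

With h = a·x + b·y + c and BH-01 as origin, the differences give:
  (-265)·a + (-120)·b = -2.0
  40·a + (-265)·b = -1.4
Eliminate b (×(-265) and ×(-120), subtract): 75025·a = 362.00 → a = ∂h/∂x = +0.004825
Back-substitute: b = ∂h/∂y = +0.006011.
|∇h| = √(0.004825² + 0.006011²) = 0.007708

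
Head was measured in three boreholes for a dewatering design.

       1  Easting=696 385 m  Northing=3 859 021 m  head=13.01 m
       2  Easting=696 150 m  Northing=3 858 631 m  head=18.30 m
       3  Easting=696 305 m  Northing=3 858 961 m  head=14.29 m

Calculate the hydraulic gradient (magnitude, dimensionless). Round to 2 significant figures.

Differences from 1: to 2 (Δx, Δy, Δh) = (-235, -390, +5.29); to 3 = (-80, -60, +1.28).
Solve a·Δx + b·Δy = Δh: det = (-235)·(-60) − (-80)·(-390) = -17100.
∂h/∂x = [(+5.29)·(-60) − (+1.28)·(-390)] / -17100 = -0.01063
∂h/∂y = [(-235)·(+1.28) − (-80)·(+5.29)] / -17100 = -0.007158
|∇h| = √(-0.01063² + -0.007158²) = 0.01282

0.013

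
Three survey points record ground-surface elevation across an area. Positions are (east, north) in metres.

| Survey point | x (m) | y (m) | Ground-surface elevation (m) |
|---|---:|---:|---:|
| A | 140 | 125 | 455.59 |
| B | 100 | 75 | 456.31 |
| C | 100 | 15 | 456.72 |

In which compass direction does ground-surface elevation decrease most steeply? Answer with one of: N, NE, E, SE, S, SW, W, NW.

NE

Taking A as reference: B−A = (-40, -50, +0.72); C−A = (-40, -110, +1.13).
Solve a·Δx + b·Δy = Δz: det = (-40)·(-110) − (-40)·(-50) = 2400.
∂z/∂x = [(+0.72)·(-110) − (+1.13)·(-50)] / 2400 = -0.009458
∂z/∂y = [(-40)·(+1.13) − (-40)·(+0.72)] / 2400 = -0.006833
Steepest decrease is along −∇f = (+0.009458 E, +0.006833 N) → northeast.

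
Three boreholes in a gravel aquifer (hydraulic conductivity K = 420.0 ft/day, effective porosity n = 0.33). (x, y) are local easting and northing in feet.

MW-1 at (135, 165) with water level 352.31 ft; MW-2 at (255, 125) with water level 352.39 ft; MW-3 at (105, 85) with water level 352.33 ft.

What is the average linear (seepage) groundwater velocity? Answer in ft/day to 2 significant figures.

With h = a·x + b·y + c and MW-1 as origin, the differences give:
  120·a + (-40)·b = +0.08
  (-30)·a + (-80)·b = +0.02
Eliminate b (×(-80) and ×(-40), subtract): -10800·a = -5.600 → a = ∂h/∂x = +0.0005185
Back-substitute: b = ∂h/∂y = -0.0004444.
|∇h| = √(0.0005185² + -0.0004444²) = 0.0006829
Seepage velocity v = K·i/n = 420.0 × 0.0006829 / 0.33 = 0.8691 ft/day.

0.87 ft/day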